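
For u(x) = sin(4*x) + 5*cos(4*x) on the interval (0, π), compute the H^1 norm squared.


||u||_{H^1(0,π)}^2 = 221*π

u'(x) = -20*sin(4*x) + 4*cos(4*x).
Expand u² and (u')² and integrate term by term on (0, π), using: for integers n ≥ 1, ∫_0^π sin²(nx) dx = ∫_0^π cos²(nx) dx = π/2; for n ≠ n', ∫_0^π sin(nx)sin(n'x) dx = ∫_0^π cos(nx)cos(n'x) dx = 0; and by product-to-sum, ∫_0^π sin(nx)cos(n'x) dx = ½∫_0^π [sin((n+n')x) + sin((n−n')x)] dx, which is 0 when n+n' is even and 2n/(n²−n'²) when n+n' is odd (it need not vanish on (0, π)).
  u² squared terms: (5)²·∫cos(4x)² dx = 25·π/2 = 25*π/2;  (1)²·∫sin(4x)² dx = 1·π/2 = π/2.
  u² cross terms: 2·(5)·(1)·∫cos(4x)·sin(4x) dx = 10·(0) = 0.
  So ∫_0^π u² dx = 25*π/2 + π/2 + 0 = 13*π.
  (u')² squared terms: (-20)²·∫sin(4x)² dx = 400·π/2 = 200*π;  (4)²·∫cos(4x)² dx = 16·π/2 = 8*π.
  (u')² cross terms: 2·(-20)·(4)·∫sin(4x)·cos(4x) dx = -160·(0) = 0.
  So ∫_0^π (u')² dx = 200*π + 8*π + 0 = 208*π.
||u||_{H^1}^2 = (13*π) + (208*π) = 221*π.


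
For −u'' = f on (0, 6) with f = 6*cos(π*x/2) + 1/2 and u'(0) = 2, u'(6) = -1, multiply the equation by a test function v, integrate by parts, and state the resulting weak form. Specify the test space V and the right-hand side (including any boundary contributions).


V = H^1(0, 6) (v unrestricted at boundary; u is determined up to an additive constant); weak form: ∫_0^6 u'v' dx = ∫_0^6 (6*cos(π*x/2) + 1/2) v dx − v(6) − 2·v(0) for all v ∈ V.

Multiply both sides by a test function v and integrate from 0 to 6:
  ∫_0^6 −u''(x) v(x) dx = ∫_0^6 f(x) v(x) dx.
Integrate the LHS by parts once:
  ∫_0^6 −u'' v dx = −[u'(x) v(x)]_0^6 + ∫_0^6 u'(x) v'(x) dx.
Thus ∫_0^6 u'(x) v'(x) dx = ∫_0^6 f(x) v(x) dx + [u'(x) v(x)]_0^6.
Choose V so that boundary terms are either known or forced to vanish.
u has inhomogeneous Neumann u'(0) = 2, u'(6) = -1. [u' v]_0^6 = (-1)·v(6) − (2)·v(0) = − v(6) − 2·v(0). Take V = H^1(0, 6); boundary term becomes part of RHS.
Weak formulation: find u (satisfying any essential BC) such that ∫_0^6 u'(x) v'(x) dx = ∫_0^6 f v dx − v(6) − 2·v(0) for all v ∈ V (Neumann data are natural BCs: they enter the RHS as boundary terms).
Substituting f(x) = 6*cos(π*x/2) + 1/2, the right-hand side is ∫_0^6 (6*cos(π*x/2) + 1/2) v dx − v(6) − 2·v(0).
Compatibility check (pure Neumann): taking v ≡ 1 ∈ V gives 0 = ∫_0^6 f dx + (-1) − (2), i.e. ∫_0^6 f dx must equal u'(0) − u'(6) = 3. Indeed ∫_0^6 (6*cos(π*x/2) + 1/2) dx = 3, so the data are compatible. The solution is then unique only up to an additive constant (fix it e.g. by requiring ∫_0^6 u dx = 0).


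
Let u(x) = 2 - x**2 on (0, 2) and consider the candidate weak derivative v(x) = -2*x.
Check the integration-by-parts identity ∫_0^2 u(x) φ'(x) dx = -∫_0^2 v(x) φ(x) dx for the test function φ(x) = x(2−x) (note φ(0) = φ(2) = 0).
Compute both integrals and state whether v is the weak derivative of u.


LHS = 8/3, RHS = 8/3. Yes, v = u' weakly.

u(x) = 2 - x**2, classical derivative u'(x) = -2*x.
φ(x) = x(2−x), so φ'(x) = 2 - 2*x.
Note φ(0) = φ(2) = 0, so the boundary term u·φ vanishes.
LHS = ∫_0^2 u(x) φ'(x) dx = ∫_0^2 (2*x^3 - 2*x^2 - 4*x + 4) dx. Term by term:
  ∫_0^2 2*x^3 dx = 8;  ∫_0^2 -2*x^2 dx = -16/3;  ∫_0^2 -4*x dx = -8;
  ∫_0^2 4 dx = 8.
Sum: 8 − 16/3 − 8 + 8 = 8/3.
So LHS = 8/3.
∫_0^2 v(x) φ(x) dx = ∫_0^2 (2*x^3 - 4*x^2) dx. Term by term:
  ∫_0^2 2*x^3 dx = 8;  ∫_0^2 -4*x^2 dx = -32/3.
Sum: 8 − 32/3 = -8/3.
So RHS = -∫_0^2 v(x) φ(x) dx = 8/3.
LHS = RHS, so the identity holds for this test φ.
Moreover u is smooth here and v(x) = u'(x) = -2*x pointwise, so the identity holds for every test function. Hence v is the weak derivative of u.


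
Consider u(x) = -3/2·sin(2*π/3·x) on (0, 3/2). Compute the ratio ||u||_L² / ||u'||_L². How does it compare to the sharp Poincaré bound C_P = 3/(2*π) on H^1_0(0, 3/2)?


||u||_L² / ||u'||_L² = 3/(2*π) = C_P.

u(x) = -3/2·sin(2*π/3·x), so u'(x) = -π*cos(2*π*x/3).
Writing u(x) = A·sin(kπx/L) with A = -3/2 and k = 1, use ∫_0^L sin²(kπx/L) dx = L/2 and ∫_0^L cos²(kπx/L) dx = L/2.
u² = 9/4·sin²(2*π/3·x) and (u')² = π^2·cos²(2*π/3·x), and each of sin², cos² integrates to L/2 = 3/4 over (0, 3/2).
∫_0^3/2 u² dx = 27/16, so ||u||_L² = 3*sqrt(3)/4.
∫_0^3/2 (u')² dx = 3*π^2/4, so ||u'||_L² = sqrt(3)*π/2.
Ratio ||u||_L² / ||u'||_L² = 3/(2*π).
Sharp Poincaré constant on H^1_0(0, 3/2) is C_P = L/π = 3/(2*π), achieved by sin(2*π/3·x).
This is the k = 1 eigenfunction (up to amplitude), so the ratio equals the sharp Poincaré constant exactly.


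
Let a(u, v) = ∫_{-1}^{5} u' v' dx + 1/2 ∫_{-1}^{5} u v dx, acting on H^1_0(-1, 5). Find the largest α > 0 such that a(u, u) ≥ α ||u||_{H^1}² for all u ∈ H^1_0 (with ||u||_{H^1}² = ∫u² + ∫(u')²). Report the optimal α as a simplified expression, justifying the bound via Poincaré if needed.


α = (π^2 + 18)/(π^2 + 36)

Coercivity of a(·,·) on H^1_0(-1, 5) means a(u, u) ≥ α ||u||_{H^1}² for every u ∈ H^1_0.
The interval has length L = 6, and Poincaré/coercivity depend only on L. Here a(u, u) = ∫(u')² + (1/2)·∫u².
Here 0 < c = 1/2 < 1. The condition a(u,u) ≥ α||u||_{H^1}² reads (1−α)∫(u')² ≥ (α−c)∫u². Any admissible α is ≤ 1 (rapidly oscillating u have ∫u²/∫(u')² → 0), and α = 1 would force 0 ≥ (1−c)∫u², impossible since c < 1; so 1−α > 0. By the sharp Poincaré inequality on H^1_0 of an interval of length L, ∫(u')² ≥ (π/L)²∫u² with equality for the first sine mode sin(π(x−x₀)/L) (x₀ the left endpoint), so the inequality holds for all u iff (1−α)(π/L)² ≥ α − c, i.e. α ≤ ((π/L)² + c)/((π/L)² + 1) = (1 + c(L/π)²)/(1 + (L/π)²). With (π/L)² = π^2/36 and c = 1/2, the largest admissible constant is α = ((π/L)² + c)/((π/L)² + 1).
Simplifying, α = (π^2 + 18)/(π^2 + 36).


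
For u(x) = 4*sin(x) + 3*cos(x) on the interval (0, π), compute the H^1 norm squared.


||u||_{H^1(0,π)}^2 = 25*π

u'(x) = -3*sin(x) + 4*cos(x).
Expand u² and (u')² and integrate term by term on (0, π), using: for integers n ≥ 1, ∫_0^π sin²(nx) dx = ∫_0^π cos²(nx) dx = π/2; for n ≠ n', ∫_0^π sin(nx)sin(n'x) dx = ∫_0^π cos(nx)cos(n'x) dx = 0; and by product-to-sum, ∫_0^π sin(nx)cos(n'x) dx = ½∫_0^π [sin((n+n')x) + sin((n−n')x)] dx, which is 0 when n+n' is even and 2n/(n²−n'²) when n+n' is odd (it need not vanish on (0, π)).
  u² squared terms: (3)²·∫cos(x)² dx = 9·π/2 = 9*π/2;  (4)²·∫sin(x)² dx = 16·π/2 = 8*π.
  u² cross terms: 2·(3)·(4)·∫cos(x)·sin(x) dx = 24·(0) = 0.
  So ∫_0^π u² dx = 9*π/2 + 8*π + 0 = 25*π/2.
  (u')² squared terms: (-3)²·∫sin(x)² dx = 9·π/2 = 9*π/2;  (4)²·∫cos(x)² dx = 16·π/2 = 8*π.
  (u')² cross terms: 2·(-3)·(4)·∫sin(x)·cos(x) dx = -24·(0) = 0.
  So ∫_0^π (u')² dx = 9*π/2 + 8*π + 0 = 25*π/2.
||u||_{H^1}^2 = (25*π/2) + (25*π/2) = 25*π.


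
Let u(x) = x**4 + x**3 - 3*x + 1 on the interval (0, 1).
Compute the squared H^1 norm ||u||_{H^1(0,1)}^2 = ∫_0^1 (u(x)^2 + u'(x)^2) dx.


||u||_{H^1}^2 = 1333/252

The H^1 norm (squared) on an interval (0, L) is
  ||u||_{H^1}^2 = ∫_0^L u(x)^2 dx + ∫_0^L u'(x)^2 dx.
Compute u'(x) = 4*x**3 + 3*x**2 - 3.
Then u(x)^2 = x**8 + 2*x**7 + x**6 - 6*x**5 - 4*x**4 + 2*x**3 + 9*x**2 - 6*x + 1 and u'(x)^2 = 16*x**6 + 24*x**5 + 9*x**4 - 24*x**3 - 18*x**2 + 9.
Integrate each monomial from 0 to 1 using ∫_0^1 c·x^n dx = c·1^(n+1)/(n+1):
  ∫_0^1 u(x)^2 dx = ∫_0^1 (x^8 + 2*x^7 + x^6 - 6*x^5 - 4*x^4 + 2*x^3 + 9*x^2 - 6*x + 1) dx. Term by term:
    ∫_0^1 x^8 dx = 1/9;  ∫_0^1 2*x^7 dx = 1/4;  ∫_0^1 x^6 dx = 1/7;
    ∫_0^1 -6*x^5 dx = -1;  ∫_0^1 -4*x^4 dx = -4/5;  ∫_0^1 2*x^3 dx = 1/2;
    ∫_0^1 9*x^2 dx = 3;  ∫_0^1 -6*x dx = -3;  ∫_0^1 1 dx = 1.
  Sum: 1/9 + 1/4 + 1/7 − 1 − 4/5 + 1/2 + 3 − 3 + 1 = 257/1260.
  ∫_0^1 u'(x)^2 dx = ∫_0^1 (16*x^6 + 24*x^5 + 9*x^4 - 24*x^3 - 18*x^2 + 9) dx. Term by term:
    ∫_0^1 16*x^6 dx = 16/7;  ∫_0^1 24*x^5 dx = 4;  ∫_0^1 9*x^4 dx = 9/5;
    ∫_0^1 -24*x^3 dx = -6;  ∫_0^1 -18*x^2 dx = -6;  ∫_0^1 9 dx = 9.
  Sum: 16/7 + 4 + 9/5 − 6 − 6 + 9 = 178/35.
Adding: ||u||_{H^1}^2 = 257/1260 + 178/35 = 1333/252.


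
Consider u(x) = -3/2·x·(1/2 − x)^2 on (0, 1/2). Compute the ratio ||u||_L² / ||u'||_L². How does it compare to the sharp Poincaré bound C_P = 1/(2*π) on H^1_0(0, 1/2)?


||u||_L² / ||u'||_L² = sqrt(14)/28 < C_P = 1/(2*π).

u(x) = -3/2·x·(1/2 − x)^2, so u'(x) = -9*x^2/2 + 3*x - 3/8.
u(x) = -3/2·x·(1/2 − x)^2 vanishes at x = 0 and x = 1/2, so u ∈ H^1_0(0, 1/2). Differentiate via the product rule and integrate the resulting polynomials term by term.
  ∫_0^1/2 u² dx = ∫_0^1/2 (9*x^6/4 - 9*x^5/2 + 27*x^4/8 - 9*x^3/8 + 9*x^2/64) dx. Term by term:
    ∫_0^1/2 9*x^6/4 dx = 9/3584;  ∫_0^1/2 -9*x^5/2 dx = -3/256;  ∫_0^1/2 27*x^4/8 dx = 27/1280;
    ∫_0^1/2 -9*x^3/8 dx = -9/512;  ∫_0^1/2 9*x^2/64 dx = 3/512.
  Sum: 9/3584 − 3/256 + 27/1280 − 9/512 + 3/512 = 3/17920.
  ∫_0^1/2 (u')² dx = ∫_0^1/2 (81*x^4/4 - 27*x^3 + 99*x^2/8 - 9*x/4 + 9/64) dx. Term by term:
    ∫_0^1/2 81*x^4/4 dx = 81/640;  ∫_0^1/2 -27*x^3 dx = -27/64;  ∫_0^1/2 99*x^2/8 dx = 33/64;
    ∫_0^1/2 -9*x/4 dx = -9/32;  ∫_0^1/2 9/64 dx = 9/128.
  Sum: 81/640 − 27/64 + 33/64 − 9/32 + 9/128 = 3/320.
∫_0^1/2 u² dx = 3/17920, so ||u||_L² = sqrt(210)/1120.
∫_0^1/2 (u')² dx = 3/320, so ||u'||_L² = sqrt(15)/40.
Ratio ||u||_L² / ||u'||_L² = sqrt(14)/28.
Sharp Poincaré constant on H^1_0(0, 1/2) is C_P = L/π = 1/(2*π), achieved by sin(2*π·x).
A polynomial bump cannot attain the sharp Poincaré constant (only the first sine eigenfunction does), so the ratio is strictly less than C_P, consistent with ||u||_L² ≤ C_P ||u'||_L².


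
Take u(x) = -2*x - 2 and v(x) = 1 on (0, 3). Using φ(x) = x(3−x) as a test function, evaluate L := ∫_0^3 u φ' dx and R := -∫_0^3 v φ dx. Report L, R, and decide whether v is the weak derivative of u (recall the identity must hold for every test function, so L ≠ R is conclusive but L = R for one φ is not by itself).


LHS = 9, RHS = -9/2. No, v is not the weak derivative of u.

u(x) = -2*x - 2, classical derivative u'(x) = -2.
φ(x) = x(3−x), so φ'(x) = 3 - 2*x.
Note φ(0) = φ(3) = 0, so the boundary term u·φ vanishes.
LHS = ∫_0^3 u(x) φ'(x) dx = ∫_0^3 (4*x^2 - 2*x - 6) dx. Term by term:
  ∫_0^3 4*x^2 dx = 36;  ∫_0^3 -2*x dx = -9;  ∫_0^3 -6 dx = -18.
Sum: 36 − 9 − 18 = 9.
So LHS = 9.
∫_0^3 v(x) φ(x) dx = ∫_0^3 (-x^2 + 3*x) dx. Term by term:
  ∫_0^3 -x^2 dx = -9;  ∫_0^3 3*x dx = 27/2.
Sum: -9 + 27/2 = 9/2.
So RHS = -∫_0^3 v(x) φ(x) dx = -9/2.
LHS − RHS = 27/2 ≠ 0, so the identity fails.
(For a valid weak derivative the identity must hold for EVERY test function, in particular this one. The failure shows v is NOT the weak derivative of u.)
Correct weak derivative would be u'(x) = -2.


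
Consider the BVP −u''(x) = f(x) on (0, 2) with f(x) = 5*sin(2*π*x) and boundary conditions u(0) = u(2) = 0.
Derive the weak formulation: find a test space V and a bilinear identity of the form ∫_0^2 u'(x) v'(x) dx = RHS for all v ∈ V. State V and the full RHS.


V = H^1_0(0, 2) (so v(0) = v(2) = 0); weak form: ∫_0^2 u'v' dx = ∫_0^2 (5*sin(2*π*x)) v dx for all v ∈ V.

Multiply both sides by a test function v and integrate from 0 to 2:
  ∫_0^2 −u''(x) v(x) dx = ∫_0^2 f(x) v(x) dx.
Integrate the LHS by parts once:
  ∫_0^2 −u'' v dx = −[u'(x) v(x)]_0^2 + ∫_0^2 u'(x) v'(x) dx.
Thus ∫_0^2 u'(x) v'(x) dx = ∫_0^2 f(x) v(x) dx + [u'(x) v(x)]_0^2.
Choose V so that boundary terms are either known or forced to vanish.
u is Dirichlet: u(0) = u(2) = 0. Let V = H^1_0(0, 2); then v(0) = v(2) = 0, and [u' v]_0^2 = 0.
Weak formulation: find u (satisfying any essential BC) such that ∫_0^2 u'(x) v'(x) dx = ∫_0^2 f v dx for all v ∈ V.
Substituting f(x) = 5*sin(2*π*x), the right-hand side is ∫_0^2 (5*sin(2*π*x)) v dx.


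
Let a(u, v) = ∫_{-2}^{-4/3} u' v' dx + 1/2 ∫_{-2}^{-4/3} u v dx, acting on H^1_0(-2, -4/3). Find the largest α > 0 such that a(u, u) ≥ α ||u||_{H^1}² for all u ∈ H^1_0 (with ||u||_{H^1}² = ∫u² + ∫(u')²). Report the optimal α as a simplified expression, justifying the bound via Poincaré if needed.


α = (2 + 9*π^2)/(4 + 9*π^2)

Coercivity of a(·,·) on H^1_0(-2, -4/3) means a(u, u) ≥ α ||u||_{H^1}² for every u ∈ H^1_0.
The interval has length L = 2/3, and Poincaré/coercivity depend only on L. Here a(u, u) = ∫(u')² + (1/2)·∫u².
Here 0 < c = 1/2 < 1. The condition a(u,u) ≥ α||u||_{H^1}² reads (1−α)∫(u')² ≥ (α−c)∫u². Any admissible α is ≤ 1 (rapidly oscillating u have ∫u²/∫(u')² → 0), and α = 1 would force 0 ≥ (1−c)∫u², impossible since c < 1; so 1−α > 0. By the sharp Poincaré inequality on H^1_0 of an interval of length L, ∫(u')² ≥ (π/L)²∫u² with equality for the first sine mode sin(π(x−x₀)/L) (x₀ the left endpoint), so the inequality holds for all u iff (1−α)(π/L)² ≥ α − c, i.e. α ≤ ((π/L)² + c)/((π/L)² + 1) = (1 + c(L/π)²)/(1 + (L/π)²). With (π/L)² = 9*π^2/4 and c = 1/2, the largest admissible constant is α = ((π/L)² + c)/((π/L)² + 1).
Simplifying, α = (2 + 9*π^2)/(4 + 9*π^2).


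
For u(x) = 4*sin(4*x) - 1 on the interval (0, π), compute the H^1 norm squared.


||u||_{H^1(0,π)}^2 = 137*π

u'(x) = 16*cos(4*x).
Expand u² and (u')² and integrate term by term on (0, π), using: for integers n ≥ 1, ∫_0^π sin²(nx) dx = ∫_0^π cos²(nx) dx = π/2; for n ≠ n', ∫_0^π sin(nx)sin(n'x) dx = ∫_0^π cos(nx)cos(n'x) dx = 0; and by product-to-sum, ∫_0^π sin(nx)cos(n'x) dx = ½∫_0^π [sin((n+n')x) + sin((n−n')x)] dx, which is 0 when n+n' is even and 2n/(n²−n'²) when n+n' is odd (it need not vanish on (0, π)). For the constant mode: ∫_0^π 1 dx = π, ∫_0^π cos(nx) dx = 0, ∫_0^π sin(nx) dx = (1−(−1)^n)/n.
  u² squared terms: (-1)²·∫1 dx = 1·π = π;  (4)²·∫sin(4x)² dx = 16·π/2 = 8*π.
  u² cross terms: 2·(-1)·(4)·∫1·sin(4x) dx = -8·(0) = 0.
  So ∫_0^π u² dx = π + 8*π + 0 = 9*π.
  (u')² squared terms: (16)²·∫cos(4x)² dx = 256·π/2 = 128*π.
  So ∫_0^π (u')² dx = 128*π.
||u||_{H^1}^2 = (9*π) + (128*π) = 137*π.


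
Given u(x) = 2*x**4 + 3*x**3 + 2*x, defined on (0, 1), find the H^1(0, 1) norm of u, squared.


||u||_{H^1}^2 = 51433/630

The H^1 norm (squared) on an interval (0, L) is
  ||u||_{H^1}^2 = ∫_0^L u(x)^2 dx + ∫_0^L u'(x)^2 dx.
Compute u'(x) = 8*x**3 + 9*x**2 + 2.
Then u(x)^2 = 4*x**8 + 12*x**7 + 9*x**6 + 8*x**5 + 12*x**4 + 4*x**2 and u'(x)^2 = 64*x**6 + 144*x**5 + 81*x**4 + 32*x**3 + 36*x**2 + 4.
Integrate each monomial from 0 to 1 using ∫_0^1 c·x^n dx = c·1^(n+1)/(n+1):
  ∫_0^1 u(x)^2 dx = ∫_0^1 (4*x^8 + 12*x^7 + 9*x^6 + 8*x^5 + 12*x^4 + 4*x^2) dx. Term by term:
    ∫_0^1 4*x^8 dx = 4/9;  ∫_0^1 12*x^7 dx = 3/2;  ∫_0^1 9*x^6 dx = 9/7;
    ∫_0^1 8*x^5 dx = 4/3;  ∫_0^1 12*x^4 dx = 12/5;  ∫_0^1 4*x^2 dx = 4/3.
  Sum: 4/9 + 3/2 + 9/7 + 4/3 + 12/5 + 4/3 = 5227/630.
  ∫_0^1 u'(x)^2 dx = ∫_0^1 (64*x^6 + 144*x^5 + 81*x^4 + 32*x^3 + 36*x^2 + 4) dx. Term by term:
    ∫_0^1 64*x^6 dx = 64/7;  ∫_0^1 144*x^5 dx = 24;  ∫_0^1 81*x^4 dx = 81/5;
    ∫_0^1 32*x^3 dx = 8;  ∫_0^1 36*x^2 dx = 12;  ∫_0^1 4 dx = 4.
  Sum: 64/7 + 24 + 81/5 + 8 + 12 + 4 = 2567/35.
Adding: ||u||_{H^1}^2 = 5227/630 + 2567/35 = 51433/630.


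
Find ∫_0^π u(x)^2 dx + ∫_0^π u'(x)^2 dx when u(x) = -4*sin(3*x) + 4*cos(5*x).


||u||_{H^1(0,π)}^2 = 288*π

u'(x) = -20*sin(5*x) - 12*cos(3*x).
Expand u² and (u')² and integrate term by term on (0, π), using: for integers n ≥ 1, ∫_0^π sin²(nx) dx = ∫_0^π cos²(nx) dx = π/2; for n ≠ n', ∫_0^π sin(nx)sin(n'x) dx = ∫_0^π cos(nx)cos(n'x) dx = 0; and by product-to-sum, ∫_0^π sin(nx)cos(n'x) dx = ½∫_0^π [sin((n+n')x) + sin((n−n')x)] dx, which is 0 when n+n' is even and 2n/(n²−n'²) when n+n' is odd (it need not vanish on (0, π)).
  u² squared terms: (-4)²·∫sin(3x)² dx = 16·π/2 = 8*π;  (4)²·∫cos(5x)² dx = 16·π/2 = 8*π.
  u² cross terms: 2·(-4)·(4)·∫sin(3x)·cos(5x) dx = -32·(0) = 0.
  So ∫_0^π u² dx = 8*π + 8*π + 0 = 16*π.
  (u')² squared terms: (-20)²·∫sin(5x)² dx = 400·π/2 = 200*π;  (-12)²·∫cos(3x)² dx = 144·π/2 = 72*π.
  (u')² cross terms: 2·(-20)·(-12)·∫sin(5x)·cos(3x) dx = 480·(0) = 0.
  So ∫_0^π (u')² dx = 200*π + 72*π + 0 = 272*π.
||u||_{H^1}^2 = (16*π) + (272*π) = 288*π.


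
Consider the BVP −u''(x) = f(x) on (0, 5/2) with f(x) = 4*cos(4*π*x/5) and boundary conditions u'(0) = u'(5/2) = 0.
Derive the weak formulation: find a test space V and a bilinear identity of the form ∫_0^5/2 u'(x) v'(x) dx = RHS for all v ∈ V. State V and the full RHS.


V = H^1(0, 5/2) (no boundary constraint on v; u is determined up to an additive constant); weak form: ∫_0^5/2 u'v' dx = ∫_0^5/2 (4*cos(4*π*x/5)) v dx for all v ∈ V.

Multiply both sides by a test function v and integrate from 0 to 5/2:
  ∫_0^5/2 −u''(x) v(x) dx = ∫_0^5/2 f(x) v(x) dx.
Integrate the LHS by parts once:
  ∫_0^5/2 −u'' v dx = −[u'(x) v(x)]_0^5/2 + ∫_0^5/2 u'(x) v'(x) dx.
Thus ∫_0^5/2 u'(x) v'(x) dx = ∫_0^5/2 f(x) v(x) dx + [u'(x) v(x)]_0^5/2.
Choose V so that boundary terms are either known or forced to vanish.
u has homogeneous Neumann: u'(0) = u'(5/2) = 0. So [u' v]_0^5/2 = 0·v(5/2) − 0·v(0) = 0 for any v; take V = H^1(0, 5/2).
Weak formulation: find u (satisfying any essential BC) such that ∫_0^5/2 u'(x) v'(x) dx = ∫_0^5/2 f v dx for all v ∈ V (homogeneous Neumann, so boundary terms vanish).
Substituting f(x) = 4*cos(4*π*x/5), the right-hand side is ∫_0^5/2 (4*cos(4*π*x/5)) v dx.
Compatibility check (pure Neumann): taking v ≡ 1 ∈ V gives 0 = ∫_0^5/2 f dx + (0) − (0), i.e. ∫_0^5/2 f dx must equal u'(0) − u'(5/2) = 0. Indeed ∫_0^5/2 (4*cos(4*π*x/5)) dx = 0, so the data are compatible. The solution is then unique only up to an additive constant (fix it e.g. by requiring ∫_0^5/2 u dx = 0).


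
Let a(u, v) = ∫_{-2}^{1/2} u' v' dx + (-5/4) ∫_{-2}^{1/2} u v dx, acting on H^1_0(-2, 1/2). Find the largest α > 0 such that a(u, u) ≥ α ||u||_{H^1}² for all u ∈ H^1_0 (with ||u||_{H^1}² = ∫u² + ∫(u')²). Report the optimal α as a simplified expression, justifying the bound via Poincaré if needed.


α = (-125 + 16*π^2)/(4*(25 + 4*π^2))

Coercivity of a(·,·) on H^1_0(-2, 1/2) means a(u, u) ≥ α ||u||_{H^1}² for every u ∈ H^1_0.
The interval has length L = 5/2, and Poincaré/coercivity depend only on L. Here a(u, u) = ∫(u')² + (-5/4)·∫u².
Here c = -5/4 < 0 with |c| < (π/L)² = 4*π^2/25, so coercivity still holds. The condition a(u,u) ≥ α||u||_{H^1}² reads (1−α)∫(u')² ≥ (α−c)∫u². Any admissible α is ≤ 1 (rapidly oscillating u have ∫u²/∫(u')² → 0), and α = 1 would force 0 ≥ (1−c)∫u², impossible since c < 1; so 1−α > 0. By the sharp Poincaré inequality on H^1_0 of an interval of length L, ∫(u')² ≥ (π/L)²∫u² with equality for the first sine mode sin(π(x−x₀)/L) (x₀ the left endpoint), so the inequality holds for all u iff (1−α)(π/L)² ≥ α − c, i.e. α ≤ ((π/L)² + c)/((π/L)² + 1) = (1 + c(L/π)²)/(1 + (L/π)²). (Direct route, valid since c ≤ 0: Poincaré gives c∫u² ≥ c(L/π)²∫(u')², so a(u,u) ≥ (1 + c(L/π)²)∫(u')², while ||u||_{H^1}² ≤ (1 + (L/π)²)∫(u')²; dividing yields the same α.) With (π/L)² = 4*π^2/25 and c = -5/4, the largest admissible constant is α = ((π/L)² + c)/((π/L)² + 1).
Simplifying, α = (-125 + 16*π^2)/(4*(25 + 4*π^2)).


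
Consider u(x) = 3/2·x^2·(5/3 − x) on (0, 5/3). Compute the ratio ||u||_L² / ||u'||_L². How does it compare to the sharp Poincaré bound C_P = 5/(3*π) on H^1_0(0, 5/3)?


||u||_L² / ||u'||_L² = 5*sqrt(14)/42 < C_P = 5/(3*π).

u(x) = 3/2·x^2·(5/3 − x), so u'(x) = x*(10 - 9*x)/2.
u(x) = 3/2·x^2·(5/3 − x) vanishes at x = 0 and x = 5/3, so u ∈ H^1_0(0, 5/3). Differentiate via the product rule and integrate the resulting polynomials term by term.
  ∫_0^5/3 u² dx = ∫_0^5/3 (9*x^6/4 - 15*x^5/2 + 25*x^4/4) dx. Term by term:
    ∫_0^5/3 9*x^6/4 dx = 78125/6804;  ∫_0^5/3 -15*x^5/2 dx = -78125/2916;  ∫_0^5/3 25*x^4/4 dx = 15625/972.
  Sum: 78125/6804 − 78125/2916 + 15625/972 = 15625/20412.
  ∫_0^5/3 (u')² dx = ∫_0^5/3 (81*x^4/4 - 45*x^3 + 25*x^2) dx. Term by term:
    ∫_0^5/3 81*x^4/4 dx = 625/12;  ∫_0^5/3 -45*x^3 dx = -3125/36;  ∫_0^5/3 25*x^2 dx = 3125/81.
  Sum: 625/12 − 3125/36 + 3125/81 = 625/162.
∫_0^5/3 u² dx = 15625/20412, so ||u||_L² = 125*sqrt(7)/378.
∫_0^5/3 (u')² dx = 625/162, so ||u'||_L² = 25*sqrt(2)/18.
Ratio ||u||_L² / ||u'||_L² = 5*sqrt(14)/42.
Sharp Poincaré constant on H^1_0(0, 5/3) is C_P = L/π = 5/(3*π), achieved by sin(3*π/5·x).
A polynomial bump cannot attain the sharp Poincaré constant (only the first sine eigenfunction does), so the ratio is strictly less than C_P, consistent with ||u||_L² ≤ C_P ||u'||_L².


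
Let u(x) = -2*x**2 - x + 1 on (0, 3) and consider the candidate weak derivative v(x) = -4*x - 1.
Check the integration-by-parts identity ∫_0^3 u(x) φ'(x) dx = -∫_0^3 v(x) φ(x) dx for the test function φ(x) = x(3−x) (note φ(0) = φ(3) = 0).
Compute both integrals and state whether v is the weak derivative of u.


LHS = 63/2, RHS = 63/2. Yes, v = u' weakly.

u(x) = -2*x**2 - x + 1, classical derivative u'(x) = -4*x - 1.
φ(x) = x(3−x), so φ'(x) = 3 - 2*x.
Note φ(0) = φ(3) = 0, so the boundary term u·φ vanishes.
LHS = ∫_0^3 u(x) φ'(x) dx = ∫_0^3 (4*x^3 - 4*x^2 - 5*x + 3) dx. Term by term:
  ∫_0^3 4*x^3 dx = 81;  ∫_0^3 -4*x^2 dx = -36;  ∫_0^3 -5*x dx = -45/2;
  ∫_0^3 3 dx = 9.
Sum: 81 − 36 − 45/2 + 9 = 63/2.
So LHS = 63/2.
∫_0^3 v(x) φ(x) dx = ∫_0^3 (4*x^3 - 11*x^2 - 3*x) dx. Term by term:
  ∫_0^3 4*x^3 dx = 81;  ∫_0^3 -11*x^2 dx = -99;  ∫_0^3 -3*x dx = -27/2.
Sum: 81 − 99 − 27/2 = -63/2.
So RHS = -∫_0^3 v(x) φ(x) dx = 63/2.
LHS = RHS, so the identity holds for this test φ.
Moreover u is smooth here and v(x) = u'(x) = -4*x - 1 pointwise, so the identity holds for every test function. Hence v is the weak derivative of u.


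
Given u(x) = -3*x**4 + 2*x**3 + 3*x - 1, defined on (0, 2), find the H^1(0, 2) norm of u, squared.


||u||_{H^1}^2 = 44656/35

The H^1 norm (squared) on an interval (0, L) is
  ||u||_{H^1}^2 = ∫_0^L u(x)^2 dx + ∫_0^L u'(x)^2 dx.
Compute u'(x) = -12*x**3 + 6*x**2 + 3.
Then u(x)^2 = 9*x**8 - 12*x**7 + 4*x**6 - 18*x**5 + 18*x**4 - 4*x**3 + 9*x**2 - 6*x + 1 and u'(x)^2 = 144*x**6 - 144*x**5 + 36*x**4 - 72*x**3 + 36*x**2 + 9.
Integrate each monomial from 0 to 2 using ∫_0^2 c·x^n dx = c·2^(n+1)/(n+1):
  ∫_0^2 u(x)^2 dx = ∫_0^2 (9*x^8 - 12*x^7 + 4*x^6 - 18*x^5 + 18*x^4 - 4*x^3 + 9*x^2 - 6*x + 1) dx. Term by term:
    ∫_0^2 9*x^8 dx = 512;  ∫_0^2 -12*x^7 dx = -384;  ∫_0^2 4*x^6 dx = 512/7;
    ∫_0^2 -18*x^5 dx = -192;  ∫_0^2 18*x^4 dx = 576/5;  ∫_0^2 -4*x^3 dx = -16;
    ∫_0^2 9*x^2 dx = 24;  ∫_0^2 -6*x dx = -12;  ∫_0^2 1 dx = 2.
  Sum: 512 − 384 + 512/7 − 192 + 576/5 − 16 + 24 − 12 + 2 = 4282/35.
  ∫_0^2 u'(x)^2 dx = ∫_0^2 (144*x^6 - 144*x^5 + 36*x^4 - 72*x^3 + 36*x^2 + 9) dx. Term by term:
    ∫_0^2 144*x^6 dx = 18432/7;  ∫_0^2 -144*x^5 dx = -1536;  ∫_0^2 36*x^4 dx = 1152/5;
    ∫_0^2 -72*x^3 dx = -288;  ∫_0^2 36*x^2 dx = 96;  ∫_0^2 9 dx = 18.
  Sum: 18432/7 − 1536 + 1152/5 − 288 + 96 + 18 = 40374/35.
Adding: ||u||_{H^1}^2 = 4282/35 + 40374/35 = 44656/35.


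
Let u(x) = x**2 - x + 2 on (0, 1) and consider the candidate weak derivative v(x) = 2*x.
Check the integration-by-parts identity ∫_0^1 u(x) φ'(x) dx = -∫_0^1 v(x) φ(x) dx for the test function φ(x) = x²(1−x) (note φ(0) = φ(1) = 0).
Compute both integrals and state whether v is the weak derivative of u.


LHS = -1/60, RHS = -1/10. No, v is not the weak derivative of u.

u(x) = x**2 - x + 2, classical derivative u'(x) = 2*x - 1.
φ(x) = x²(1−x), so φ'(x) = x*(2 - 3*x).
Note φ(0) = φ(1) = 0, so the boundary term u·φ vanishes.
LHS = ∫_0^1 u(x) φ'(x) dx = ∫_0^1 (-3*x^4 + 5*x^3 - 8*x^2 + 4*x) dx. Term by term:
  ∫_0^1 -3*x^4 dx = -3/5;  ∫_0^1 5*x^3 dx = 5/4;  ∫_0^1 -8*x^2 dx = -8/3;
  ∫_0^1 4*x dx = 2.
Sum: -3/5 + 5/4 − 8/3 + 2 = -1/60.
So LHS = -1/60.
∫_0^1 v(x) φ(x) dx = ∫_0^1 (-2*x^4 + 2*x^3) dx. Term by term:
  ∫_0^1 -2*x^4 dx = -2/5;  ∫_0^1 2*x^3 dx = 1/2.
Sum: -2/5 + 1/2 = 1/10.
So RHS = -∫_0^1 v(x) φ(x) dx = -1/10.
LHS − RHS = 1/12 ≠ 0, so the identity fails.
(For a valid weak derivative the identity must hold for EVERY test function, in particular this one. The failure shows v is NOT the weak derivative of u.)
Correct weak derivative would be u'(x) = 2*x - 1.


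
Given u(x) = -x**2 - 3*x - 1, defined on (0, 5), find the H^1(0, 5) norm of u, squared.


||u||_{H^1}^2 = 4925/2

The H^1 norm (squared) on an interval (0, L) is
  ||u||_{H^1}^2 = ∫_0^L u(x)^2 dx + ∫_0^L u'(x)^2 dx.
Compute u'(x) = -2*x - 3.
Then u(x)^2 = x**4 + 6*x**3 + 11*x**2 + 6*x + 1 and u'(x)^2 = 4*x**2 + 12*x + 9.
Integrate each monomial from 0 to 5 using ∫_0^5 c·x^n dx = c·5^(n+1)/(n+1):
  ∫_0^5 u(x)^2 dx = ∫_0^5 (x^4 + 6*x^3 + 11*x^2 + 6*x + 1) dx. Term by term:
    ∫_0^5 x^4 dx = 625;  ∫_0^5 6*x^3 dx = 1875/2;  ∫_0^5 11*x^2 dx = 1375/3;
    ∫_0^5 6*x dx = 75;  ∫_0^5 1 dx = 5.
  Sum: 625 + 1875/2 + 1375/3 + 75 + 5 = 12605/6.
  ∫_0^5 u'(x)^2 dx = ∫_0^5 (4*x^2 + 12*x + 9) dx. Term by term:
    ∫_0^5 4*x^2 dx = 500/3;  ∫_0^5 12*x dx = 150;  ∫_0^5 9 dx = 45.
  Sum: 500/3 + 150 + 45 = 1085/3.
Adding: ||u||_{H^1}^2 = 12605/6 + 1085/3 = 4925/2.


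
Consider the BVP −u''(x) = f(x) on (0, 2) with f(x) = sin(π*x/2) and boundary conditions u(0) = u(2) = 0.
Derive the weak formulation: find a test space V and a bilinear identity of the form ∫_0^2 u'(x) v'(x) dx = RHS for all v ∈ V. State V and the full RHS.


V = H^1_0(0, 2) (so v(0) = v(2) = 0); weak form: ∫_0^2 u'v' dx = ∫_0^2 (sin(π*x/2)) v dx for all v ∈ V.

Multiply both sides by a test function v and integrate from 0 to 2:
  ∫_0^2 −u''(x) v(x) dx = ∫_0^2 f(x) v(x) dx.
Integrate the LHS by parts once:
  ∫_0^2 −u'' v dx = −[u'(x) v(x)]_0^2 + ∫_0^2 u'(x) v'(x) dx.
Thus ∫_0^2 u'(x) v'(x) dx = ∫_0^2 f(x) v(x) dx + [u'(x) v(x)]_0^2.
Choose V so that boundary terms are either known or forced to vanish.
u is Dirichlet: u(0) = u(2) = 0. Let V = H^1_0(0, 2); then v(0) = v(2) = 0, and [u' v]_0^2 = 0.
Weak formulation: find u (satisfying any essential BC) such that ∫_0^2 u'(x) v'(x) dx = ∫_0^2 f v dx for all v ∈ V.
Substituting f(x) = sin(π*x/2), the right-hand side is ∫_0^2 (sin(π*x/2)) v dx.


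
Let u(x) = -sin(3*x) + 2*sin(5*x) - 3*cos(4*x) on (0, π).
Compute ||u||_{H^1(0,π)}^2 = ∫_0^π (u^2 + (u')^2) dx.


||u||_{H^1(0,π)}^2 = -6596/21 + 267*π/2

u'(x) = 12*sin(4*x) - 3*cos(3*x) + 10*cos(5*x).
Expand u² and (u')² and integrate term by term on (0, π), using: for integers n ≥ 1, ∫_0^π sin²(nx) dx = ∫_0^π cos²(nx) dx = π/2; for n ≠ n', ∫_0^π sin(nx)sin(n'x) dx = ∫_0^π cos(nx)cos(n'x) dx = 0; and by product-to-sum, ∫_0^π sin(nx)cos(n'x) dx = ½∫_0^π [sin((n+n')x) + sin((n−n')x)] dx, which is 0 when n+n' is even and 2n/(n²−n'²) when n+n' is odd (it need not vanish on (0, π)).
  u² squared terms: (-1)²·∫sin(3x)² dx = 1·π/2 = π/2;  (-3)²·∫cos(4x)² dx = 9·π/2 = 9*π/2;  (2)²·∫sin(5x)² dx = 4·π/2 = 2*π.
  u² cross terms: 2·(-1)·(-3)·∫sin(3x)·cos(4x) dx = 6·(-6/7) = -36/7;  2·(-1)·(2)·∫sin(3x)·sin(5x) dx = -4·(0) = 0;  2·(-3)·(2)·∫cos(4x)·sin(5x) dx = -12·(10/9) = -40/3.
  So ∫_0^π u² dx = π/2 + 9*π/2 + 2*π − 36/7 + 0 − 40/3 = -388/21 + 7*π.
  (u')² squared terms: (-3)²·∫cos(3x)² dx = 9·π/2 = 9*π/2;  (10)²·∫cos(5x)² dx = 100·π/2 = 50*π;  (12)²·∫sin(4x)² dx = 144·π/2 = 72*π.
  (u')² cross terms: 2·(-3)·(10)·∫cos(3x)·cos(5x) dx = -60·(0) = 0;  2·(-3)·(12)·∫cos(3x)·sin(4x) dx = -72·(8/7) = -576/7;  2·(10)·(12)·∫cos(5x)·sin(4x) dx = 240·(-8/9) = -640/3.
  So ∫_0^π (u')² dx = 9*π/2 + 50*π + 72*π + 0 − 576/7 − 640/3 = -6208/21 + 253*π/2.
||u||_{H^1}^2 = (-388/21 + 7*π) + (-6208/21 + 253*π/2) = -6596/21 + 267*π/2.


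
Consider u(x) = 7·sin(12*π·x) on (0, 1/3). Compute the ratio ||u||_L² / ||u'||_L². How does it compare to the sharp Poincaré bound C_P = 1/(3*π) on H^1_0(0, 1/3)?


||u||_L² / ||u'||_L² = 1/(12*π) < C_P = 1/(3*π).

u(x) = 7·sin(12*π·x), so u'(x) = 84*π*cos(12*π*x).
Writing u(x) = A·sin(kπx/L) with A = 7 and k = 4, use ∫_0^L sin²(kπx/L) dx = L/2 and ∫_0^L cos²(kπx/L) dx = L/2.
u² = 49·sin²(12*π·x) and (u')² = 7056*π^2·cos²(12*π·x), and each of sin², cos² integrates to L/2 = 1/6 over (0, 1/3).
∫_0^1/3 u² dx = 49/6, so ||u||_L² = 7*sqrt(6)/6.
∫_0^1/3 (u')² dx = 1176*π^2, so ||u'||_L² = 14*sqrt(6)*π.
Ratio ||u||_L² / ||u'||_L² = 1/(12*π).
Sharp Poincaré constant on H^1_0(0, 1/3) is C_P = L/π = 1/(3*π), achieved by sin(3*π·x).
This is the k = 4 harmonic; the ratio L/(kπ) is strictly less than C_P = L/π, consistent with the sharp inequality ||u||_L² ≤ C_P ||u'||_L².


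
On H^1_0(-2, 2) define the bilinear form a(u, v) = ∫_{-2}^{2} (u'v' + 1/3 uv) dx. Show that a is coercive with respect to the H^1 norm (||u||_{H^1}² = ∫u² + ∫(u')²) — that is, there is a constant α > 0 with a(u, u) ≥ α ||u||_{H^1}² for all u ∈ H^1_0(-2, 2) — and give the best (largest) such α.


α = (16/3 + π^2)/(π^2 + 16)

Coercivity of a(·,·) on H^1_0(-2, 2) means a(u, u) ≥ α ||u||_{H^1}² for every u ∈ H^1_0.
The interval has length L = 4, and Poincaré/coercivity depend only on L. Here a(u, u) = ∫(u')² + (1/3)·∫u².
Here 0 < c = 1/3 < 1. The condition a(u,u) ≥ α||u||_{H^1}² reads (1−α)∫(u')² ≥ (α−c)∫u². Any admissible α is ≤ 1 (rapidly oscillating u have ∫u²/∫(u')² → 0), and α = 1 would force 0 ≥ (1−c)∫u², impossible since c < 1; so 1−α > 0. By the sharp Poincaré inequality on H^1_0 of an interval of length L, ∫(u')² ≥ (π/L)²∫u² with equality for the first sine mode sin(π(x−x₀)/L) (x₀ the left endpoint), so the inequality holds for all u iff (1−α)(π/L)² ≥ α − c, i.e. α ≤ ((π/L)² + c)/((π/L)² + 1) = (1 + c(L/π)²)/(1 + (L/π)²). With (π/L)² = π^2/16 and c = 1/3, the largest admissible constant is α = ((π/L)² + c)/((π/L)² + 1).
Simplifying, α = (16/3 + π^2)/(π^2 + 16).


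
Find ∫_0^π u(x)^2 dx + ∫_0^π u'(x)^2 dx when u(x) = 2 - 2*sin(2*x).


||u||_{H^1(0,π)}^2 = 14*π

u'(x) = -4*cos(2*x).
Expand u² and (u')² and integrate term by term on (0, π), using: for integers n ≥ 1, ∫_0^π sin²(nx) dx = ∫_0^π cos²(nx) dx = π/2; for n ≠ n', ∫_0^π sin(nx)sin(n'x) dx = ∫_0^π cos(nx)cos(n'x) dx = 0; and by product-to-sum, ∫_0^π sin(nx)cos(n'x) dx = ½∫_0^π [sin((n+n')x) + sin((n−n')x)] dx, which is 0 when n+n' is even and 2n/(n²−n'²) when n+n' is odd (it need not vanish on (0, π)). For the constant mode: ∫_0^π 1 dx = π, ∫_0^π cos(nx) dx = 0, ∫_0^π sin(nx) dx = (1−(−1)^n)/n.
  u² squared terms: (2)²·∫1 dx = 4·π = 4*π;  (-2)²·∫sin(2x)² dx = 4·π/2 = 2*π.
  u² cross terms: 2·(2)·(-2)·∫1·sin(2x) dx = -8·(0) = 0.
  So ∫_0^π u² dx = 4*π + 2*π + 0 = 6*π.
  (u')² squared terms: (-4)²·∫cos(2x)² dx = 16·π/2 = 8*π.
  So ∫_0^π (u')² dx = 8*π.
||u||_{H^1}^2 = (6*π) + (8*π) = 14*π.


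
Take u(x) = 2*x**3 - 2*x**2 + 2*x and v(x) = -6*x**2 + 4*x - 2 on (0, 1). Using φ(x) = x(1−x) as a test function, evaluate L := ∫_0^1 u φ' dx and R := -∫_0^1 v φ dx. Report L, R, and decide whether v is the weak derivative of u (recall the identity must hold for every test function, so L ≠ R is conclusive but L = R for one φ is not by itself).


LHS = -3/10, RHS = 3/10. No, v is not the weak derivative of u.

u(x) = 2*x**3 - 2*x**2 + 2*x, classical derivative u'(x) = 6*x**2 - 4*x + 2.
φ(x) = x(1−x), so φ'(x) = 1 - 2*x.
Note φ(0) = φ(1) = 0, so the boundary term u·φ vanishes.
LHS = ∫_0^1 u(x) φ'(x) dx = ∫_0^1 (-4*x^4 + 6*x^3 - 6*x^2 + 2*x) dx. Term by term:
  ∫_0^1 -4*x^4 dx = -4/5;  ∫_0^1 6*x^3 dx = 3/2;  ∫_0^1 -6*x^2 dx = -2;
  ∫_0^1 2*x dx = 1.
Sum: -4/5 + 3/2 − 2 + 1 = -3/10.
So LHS = -3/10.
∫_0^1 v(x) φ(x) dx = ∫_0^1 (6*x^4 - 10*x^3 + 6*x^2 - 2*x) dx. Term by term:
  ∫_0^1 6*x^4 dx = 6/5;  ∫_0^1 -10*x^3 dx = -5/2;  ∫_0^1 6*x^2 dx = 2;
  ∫_0^1 -2*x dx = -1.
Sum: 6/5 − 5/2 + 2 − 1 = -3/10.
So RHS = -∫_0^1 v(x) φ(x) dx = 3/10.
LHS − RHS = -3/5 ≠ 0, so the identity fails.
(For a valid weak derivative the identity must hold for EVERY test function, in particular this one. The failure shows v is NOT the weak derivative of u.)
Correct weak derivative would be u'(x) = 6*x**2 - 4*x + 2.


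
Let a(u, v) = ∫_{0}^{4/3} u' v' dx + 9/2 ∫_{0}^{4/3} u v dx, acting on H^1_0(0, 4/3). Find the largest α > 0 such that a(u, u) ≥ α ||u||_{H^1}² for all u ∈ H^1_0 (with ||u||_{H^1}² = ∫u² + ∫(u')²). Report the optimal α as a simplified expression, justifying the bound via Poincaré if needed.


α = 1

Coercivity of a(·,·) on H^1_0(0, 4/3) means a(u, u) ≥ α ||u||_{H^1}² for every u ∈ H^1_0.
The interval has length L = 4/3, and Poincaré/coercivity depend only on L. Here a(u, u) = ∫(u')² + (9/2)·∫u².
Here c = 9/2 ≥ 1, so a(u,u) = ∫(u')² + c∫u² ≥ ∫(u')² + ∫u² = ||u||_{H^1}², i.e. α = 1 works. No larger α is possible: a(u,u) ≥ α||u||_{H^1}² means (1−α)∫(u')² ≥ (α−c)∫u², and for the modes u_n = sin(nπ(x−x₀)/L) (x₀ the left endpoint) one has ∫u_n²/∫(u_n')² = (L/(nπ))² → 0, so a(u_n,u_n)/||u_n||_{H^1}² → 1. Hence the optimal constant is α = 1.
Therefore α = 1.


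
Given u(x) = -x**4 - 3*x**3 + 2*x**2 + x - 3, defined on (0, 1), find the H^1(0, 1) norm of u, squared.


||u||_{H^1}^2 = 2933/180

The H^1 norm (squared) on an interval (0, L) is
  ||u||_{H^1}^2 = ∫_0^L u(x)^2 dx + ∫_0^L u'(x)^2 dx.
Compute u'(x) = -4*x**3 - 9*x**2 + 4*x + 1.
Then u(x)^2 = x**8 + 6*x**7 + 5*x**6 - 14*x**5 + 4*x**4 + 22*x**3 - 11*x**2 - 6*x + 9 and u'(x)^2 = 16*x**6 + 72*x**5 + 49*x**4 - 80*x**3 - 2*x**2 + 8*x + 1.
Integrate each monomial from 0 to 1 using ∫_0^1 c·x^n dx = c·1^(n+1)/(n+1):
  ∫_0^1 u(x)^2 dx = ∫_0^1 (x^8 + 6*x^7 + 5*x^6 - 14*x^5 + 4*x^4 + 22*x^3 - 11*x^2 - 6*x + 9) dx. Term by term:
    ∫_0^1 x^8 dx = 1/9;  ∫_0^1 6*x^7 dx = 3/4;  ∫_0^1 5*x^6 dx = 5/7;
    ∫_0^1 -14*x^5 dx = -7/3;  ∫_0^1 4*x^4 dx = 4/5;  ∫_0^1 22*x^3 dx = 11/2;
    ∫_0^1 -11*x^2 dx = -11/3;  ∫_0^1 -6*x dx = -3;  ∫_0^1 9 dx = 9.
  Sum: 1/9 + 3/4 + 5/7 − 7/3 + 4/5 + 11/2 − 11/3 − 3 + 9 = 9923/1260.
  ∫_0^1 u'(x)^2 dx = ∫_0^1 (16*x^6 + 72*x^5 + 49*x^4 - 80*x^3 - 2*x^2 + 8*x + 1) dx. Term by term:
    ∫_0^1 16*x^6 dx = 16/7;  ∫_0^1 72*x^5 dx = 12;  ∫_0^1 49*x^4 dx = 49/5;
    ∫_0^1 -80*x^3 dx = -20;  ∫_0^1 -2*x^2 dx = -2/3;  ∫_0^1 8*x dx = 4;
    ∫_0^1 1 dx = 1.
  Sum: 16/7 + 12 + 49/5 − 20 − 2/3 + 4 + 1 = 884/105.
Adding: ||u||_{H^1}^2 = 9923/1260 + 884/105 = 2933/180.


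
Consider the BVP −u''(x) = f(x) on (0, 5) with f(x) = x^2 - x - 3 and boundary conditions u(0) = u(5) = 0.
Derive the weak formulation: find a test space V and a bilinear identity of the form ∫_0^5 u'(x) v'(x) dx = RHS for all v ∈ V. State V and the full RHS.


V = H^1_0(0, 5) (so v(0) = v(5) = 0); weak form: ∫_0^5 u'v' dx = ∫_0^5 (x^2 - x - 3) v dx for all v ∈ V.

Multiply both sides by a test function v and integrate from 0 to 5:
  ∫_0^5 −u''(x) v(x) dx = ∫_0^5 f(x) v(x) dx.
Integrate the LHS by parts once:
  ∫_0^5 −u'' v dx = −[u'(x) v(x)]_0^5 + ∫_0^5 u'(x) v'(x) dx.
Thus ∫_0^5 u'(x) v'(x) dx = ∫_0^5 f(x) v(x) dx + [u'(x) v(x)]_0^5.
Choose V so that boundary terms are either known or forced to vanish.
u is Dirichlet: u(0) = u(5) = 0. Let V = H^1_0(0, 5); then v(0) = v(5) = 0, and [u' v]_0^5 = 0.
Weak formulation: find u (satisfying any essential BC) such that ∫_0^5 u'(x) v'(x) dx = ∫_0^5 f v dx for all v ∈ V.
Substituting f(x) = x^2 - x - 3, the right-hand side is ∫_0^5 (x^2 - x - 3) v dx.


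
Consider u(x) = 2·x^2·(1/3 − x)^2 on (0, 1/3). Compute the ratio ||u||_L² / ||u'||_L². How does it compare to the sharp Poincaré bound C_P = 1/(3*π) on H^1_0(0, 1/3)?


||u||_L² / ||u'||_L² = sqrt(3)/18 < C_P = 1/(3*π).

u(x) = 2·x^2·(1/3 − x)^2, so u'(x) = 4*x*(3*x - 1)*(6*x - 1)/9.
u(x) = 2·x^2·(1/3 − x)^2 vanishes at x = 0 and x = 1/3, so u ∈ H^1_0(0, 1/3). Differentiate via the product rule and integrate the resulting polynomials term by term.
  ∫_0^1/3 u² dx = ∫_0^1/3 (4*x^8 - 16*x^7/3 + 8*x^6/3 - 16*x^5/27 + 4*x^4/81) dx. Term by term:
    ∫_0^1/3 4*x^8 dx = 4/177147;  ∫_0^1/3 -16*x^7/3 dx = -2/19683;  ∫_0^1/3 8*x^6/3 dx = 8/45927;
    ∫_0^1/3 -16*x^5/27 dx = -8/59049;  ∫_0^1/3 4*x^4/81 dx = 4/98415.
  Sum: 4/177147 − 2/19683 + 8/45927 − 8/59049 + 4/98415 = 2/6200145.
  ∫_0^1/3 (u')² dx = ∫_0^1/3 (64*x^6 - 64*x^5 + 208*x^4/9 - 32*x^3/9 + 16*x^2/81) dx. Term by term:
    ∫_0^1/3 64*x^6 dx = 64/15309;  ∫_0^1/3 -64*x^5 dx = -32/2187;  ∫_0^1/3 208*x^4/9 dx = 208/10935;
    ∫_0^1/3 -32*x^3/9 dx = -8/729;  ∫_0^1/3 16*x^2/81 dx = 16/6561.
  Sum: 64/15309 − 32/2187 + 208/10935 − 8/729 + 16/6561 = 8/229635.
∫_0^1/3 u² dx = 2/6200145, so ||u||_L² = sqrt(210)/25515.
∫_0^1/3 (u')² dx = 8/229635, so ||u'||_L² = 2*sqrt(70)/2835.
Ratio ||u||_L² / ||u'||_L² = sqrt(3)/18.
Sharp Poincaré constant on H^1_0(0, 1/3) is C_P = L/π = 1/(3*π), achieved by sin(3*π·x).
A polynomial bump cannot attain the sharp Poincaré constant (only the first sine eigenfunction does), so the ratio is strictly less than C_P, consistent with ||u||_L² ≤ C_P ||u'||_L².


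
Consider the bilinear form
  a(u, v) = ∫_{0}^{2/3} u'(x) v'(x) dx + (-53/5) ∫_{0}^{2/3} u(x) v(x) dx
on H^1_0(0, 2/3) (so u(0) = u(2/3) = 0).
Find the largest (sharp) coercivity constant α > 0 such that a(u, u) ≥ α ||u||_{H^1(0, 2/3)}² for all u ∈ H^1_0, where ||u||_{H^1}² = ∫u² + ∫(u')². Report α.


α = (-212 + 45*π^2)/(5*(4 + 9*π^2))

Coercivity of a(·,·) on H^1_0(0, 2/3) means a(u, u) ≥ α ||u||_{H^1}² for every u ∈ H^1_0.
The interval has length L = 2/3, and Poincaré/coercivity depend only on L. Here a(u, u) = ∫(u')² + (-53/5)·∫u².
Here c = -53/5 < 0 with |c| < (π/L)² = 9*π^2/4, so coercivity still holds. The condition a(u,u) ≥ α||u||_{H^1}² reads (1−α)∫(u')² ≥ (α−c)∫u². Any admissible α is ≤ 1 (rapidly oscillating u have ∫u²/∫(u')² → 0), and α = 1 would force 0 ≥ (1−c)∫u², impossible since c < 1; so 1−α > 0. By the sharp Poincaré inequality on H^1_0 of an interval of length L, ∫(u')² ≥ (π/L)²∫u² with equality for the first sine mode sin(π(x−x₀)/L) (x₀ the left endpoint), so the inequality holds for all u iff (1−α)(π/L)² ≥ α − c, i.e. α ≤ ((π/L)² + c)/((π/L)² + 1) = (1 + c(L/π)²)/(1 + (L/π)²). (Direct route, valid since c ≤ 0: Poincaré gives c∫u² ≥ c(L/π)²∫(u')², so a(u,u) ≥ (1 + c(L/π)²)∫(u')², while ||u||_{H^1}² ≤ (1 + (L/π)²)∫(u')²; dividing yields the same α.) With (π/L)² = 9*π^2/4 and c = -53/5, the largest admissible constant is α = ((π/L)² + c)/((π/L)² + 1).
Simplifying, α = (-212 + 45*π^2)/(5*(4 + 9*π^2)).


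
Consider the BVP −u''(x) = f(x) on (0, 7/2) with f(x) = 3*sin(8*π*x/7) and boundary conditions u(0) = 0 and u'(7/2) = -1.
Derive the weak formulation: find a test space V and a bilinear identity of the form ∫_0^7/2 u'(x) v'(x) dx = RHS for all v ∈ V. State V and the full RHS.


V = {v ∈ H^1(0, 7/2) : v(0) = 0} (test functions vanish at x = 0 where u is specified); weak form: ∫_0^7/2 u'v' dx = ∫_0^7/2 (3*sin(8*π*x/7)) v dx − v(7/2) for all v ∈ V.

Multiply both sides by a test function v and integrate from 0 to 7/2:
  ∫_0^7/2 −u''(x) v(x) dx = ∫_0^7/2 f(x) v(x) dx.
Integrate the LHS by parts once:
  ∫_0^7/2 −u'' v dx = −[u'(x) v(x)]_0^7/2 + ∫_0^7/2 u'(x) v'(x) dx.
Thus ∫_0^7/2 u'(x) v'(x) dx = ∫_0^7/2 f(x) v(x) dx + [u'(x) v(x)]_0^7/2.
Choose V so that boundary terms are either known or forced to vanish.
Mixed BC: u(0) = 0 (Dirichlet) and u'(7/2) = -1 (Neumann). Define V = {v ∈ H^1(0, 7/2) : v(0) = 0}. Then [u' v]_0^7/2 = u'(7/2)·v(7/2) − u'(0)·0 = − v(7/2).
Weak formulation: find u (satisfying any essential BC) such that ∫_0^7/2 u'(x) v'(x) dx = ∫_0^7/2 f v dx − v(7/2) for all v ∈ V (Dirichlet at 0 absorbed into V; Neumann datum at x = 7/2 contributes the boundary term).
Substituting f(x) = 3*sin(8*π*x/7), the right-hand side is ∫_0^7/2 (3*sin(8*π*x/7)) v dx − v(7/2).
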